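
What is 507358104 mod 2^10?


507358104 & 1023 = 920

920


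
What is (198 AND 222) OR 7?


Step 1: 198 & 222 = 198
Step 2: 198 | 7 = 199

199


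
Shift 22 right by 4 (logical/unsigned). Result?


0b10110 >> 4 = 0b1 = 1

1


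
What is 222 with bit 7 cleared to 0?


222 & ~(1 << 7) = 94

94


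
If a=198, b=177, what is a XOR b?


198 ^ 177 = 119

119


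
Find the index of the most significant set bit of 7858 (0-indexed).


0b1111010110010. Highest set bit at position 12

12


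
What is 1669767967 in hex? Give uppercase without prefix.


1669767967 = 6386A31F hex

6386A31F


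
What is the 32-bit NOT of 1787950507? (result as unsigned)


~0b1101010100100011111010110101011 = 0b10010101011011100000101001010100 = 2507016788 (32-bit unsigned)

2507016788


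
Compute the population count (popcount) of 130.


0b10000010 has 2 set bits

2


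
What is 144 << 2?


0b10010000 << 2 = 0b1001000000 = 576

576


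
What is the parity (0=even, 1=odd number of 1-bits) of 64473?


0b1111101111011001 has 12 ones => parity 0

0


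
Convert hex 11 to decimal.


11 hex = 17 decimal

17


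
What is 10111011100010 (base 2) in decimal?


10111011100010 in decimal = 12002

12002


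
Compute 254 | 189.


0b11111110 | 0b10111101 = 0b11111111 = 255

255


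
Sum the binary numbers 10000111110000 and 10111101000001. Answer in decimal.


10000111110000 + 10111101000001 = 101000100110001 = 20785

20785


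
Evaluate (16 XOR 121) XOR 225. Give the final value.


Step 1: 16 ^ 121 = 105
Step 2: 105 ^ 225 = 136

136


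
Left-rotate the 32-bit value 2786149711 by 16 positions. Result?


Rotate 0b10100110000100010100010101001111 left by 16 (32-bit) = 0b1000101010011111010011000010001 = 1162847761

1162847761


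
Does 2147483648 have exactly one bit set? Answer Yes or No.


0b10000000000000000000000000000000. Only one bit set => Yes

Yes


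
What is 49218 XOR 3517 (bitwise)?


0b1100000001000010 ^ 0b110110111101 = 0b1100110111111111 = 52735

52735


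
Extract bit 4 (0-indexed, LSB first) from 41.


0b101001, position 4 = 0

0


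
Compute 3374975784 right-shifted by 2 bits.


0b11001001001010100000101100101000 >> 2 = 0b110010010010101000001011001010 = 843743946

843743946


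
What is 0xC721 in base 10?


C721 hex = 50977 decimal

50977


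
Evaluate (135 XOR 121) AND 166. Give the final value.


Step 1: 135 ^ 121 = 254
Step 2: 254 & 166 = 166

166


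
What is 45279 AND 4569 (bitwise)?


0b1011000011011111 & 0b1000111011001 = 0b1000011011001 = 4313

4313


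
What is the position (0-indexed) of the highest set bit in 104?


0b1101000. Highest set bit at position 6

6


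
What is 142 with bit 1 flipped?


142 ^ (1 << 1) = 142 ^ 2 = 140

140


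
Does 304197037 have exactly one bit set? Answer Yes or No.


0b10010001000011010110110101101. Multiple bits set => No

No


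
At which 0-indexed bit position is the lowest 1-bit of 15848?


0b11110111101000. Lowest set bit at position 3

3


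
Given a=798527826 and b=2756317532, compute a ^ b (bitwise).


798527826 ^ 2756317532 = 2345828366

2345828366


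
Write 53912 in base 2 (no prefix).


53912 = 1101001010011000 in binary

1101001010011000


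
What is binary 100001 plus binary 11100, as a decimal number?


100001 + 11100 = 111101 = 61

61


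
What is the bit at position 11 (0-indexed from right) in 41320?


0b1010000101101000, position 11 = 0

0


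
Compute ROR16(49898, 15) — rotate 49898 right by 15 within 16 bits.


Rotate 0b1100001011101010 right by 15 (16-bit) = 0b1000010111010101 = 34261

34261


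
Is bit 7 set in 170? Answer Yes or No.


0b10101010, bit 7 = 1. Yes

Yes


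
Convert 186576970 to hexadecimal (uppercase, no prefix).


186576970 = B1EF04A hex

B1EF04A


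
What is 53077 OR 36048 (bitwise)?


0b1100111101010101 | 0b1000110011010000 = 0b1100111111010101 = 53205

53205


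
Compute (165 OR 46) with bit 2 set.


Step 1: 165 | 46 = 175
Step 2: 175 | (1 << 2) = 175 | 4 = 175

175


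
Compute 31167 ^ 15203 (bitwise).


0b111100110111111 ^ 0b11101101100011 = 0b100001011011100 = 17116

17116


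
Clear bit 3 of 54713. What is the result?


54713 & ~(1 << 3) = 54705

54705


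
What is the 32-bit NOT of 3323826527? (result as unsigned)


~0b11000110000111011001000101011111 = 0b111001111000100110111010100000 = 971140768 (32-bit unsigned)

971140768


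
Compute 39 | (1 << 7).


39 | (1 << 7) = 39 | 128 = 167

167


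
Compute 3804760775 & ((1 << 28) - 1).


3804760775 & 268435455 = 46664391

46664391


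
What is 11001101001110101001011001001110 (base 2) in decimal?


11001101001110101001011001001110 in decimal = 3443168846

3443168846


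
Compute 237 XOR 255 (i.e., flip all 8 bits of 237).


237 ^ 255 = 18

18


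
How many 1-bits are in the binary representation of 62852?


0b1111010110000100 has 8 set bits

8


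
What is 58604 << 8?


0b1110010011101100 << 8 = 0b111001001110110000000000 = 15002624

15002624


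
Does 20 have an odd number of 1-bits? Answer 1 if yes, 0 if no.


0b10100 has 2 ones => parity 0

0


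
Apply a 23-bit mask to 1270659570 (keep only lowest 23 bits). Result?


1270659570 & 8388607 = 3979762

3979762


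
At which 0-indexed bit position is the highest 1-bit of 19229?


0b100101100011101. Highest set bit at position 14

14


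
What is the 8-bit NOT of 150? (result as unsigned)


~0b10010110 = 0b1101001 = 105 (8-bit unsigned)

105


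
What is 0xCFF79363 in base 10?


CFF79363 hex = 3489108835 decimal

3489108835


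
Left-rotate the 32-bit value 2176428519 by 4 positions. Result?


Rotate 0b10000001101110011010100111100111 left by 4 (32-bit) = 0b11011100110101001111001111000 = 463117944

463117944


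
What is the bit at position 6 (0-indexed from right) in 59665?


0b1110100100010001, position 6 = 0

0


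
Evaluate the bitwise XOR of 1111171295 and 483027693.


0b1000010001110110010000011011111 ^ 0b11100110010100110101011101101 = 0b1011110111100010100101000110010 = 1592871474

1592871474


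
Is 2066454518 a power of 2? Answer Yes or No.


0b1111011001010111001011111110110. Multiple bits set => No

No


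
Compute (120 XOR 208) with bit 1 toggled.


Step 1: 120 ^ 208 = 168
Step 2: 168 ^ (1 << 1) = 168 ^ 2 = 170

170


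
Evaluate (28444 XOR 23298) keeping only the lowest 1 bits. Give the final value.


Step 1: 28444 ^ 23298 = 13342
Step 2: 13342 & 1 = 0

0


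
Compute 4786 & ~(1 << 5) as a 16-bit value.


4786 & ~(1 << 5) = 4754

4754


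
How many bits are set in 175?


0b10101111 has 6 set bits

6


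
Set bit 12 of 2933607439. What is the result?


2933607439 | (1 << 12) = 2933607439 | 4096 = 2933611535

2933611535


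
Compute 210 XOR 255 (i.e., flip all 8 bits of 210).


210 ^ 255 = 45

45


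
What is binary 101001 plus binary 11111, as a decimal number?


101001 + 11111 = 1001000 = 72

72


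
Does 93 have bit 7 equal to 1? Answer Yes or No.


0b1011101, bit 7 = 0. No

No


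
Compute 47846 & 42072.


0b1011101011100110 & 0b1010010001011000 = 0b1010000001000000 = 41024

41024


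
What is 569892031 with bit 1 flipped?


569892031 ^ (1 << 1) = 569892031 ^ 2 = 569892029

569892029


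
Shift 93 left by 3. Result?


0b1011101 << 3 = 0b1011101000 = 744

744


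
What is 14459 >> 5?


0b11100001111011 >> 5 = 0b111000011 = 451

451


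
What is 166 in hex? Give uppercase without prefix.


166 = A6 hex

A6


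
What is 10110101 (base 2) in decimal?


10110101 in decimal = 181

181


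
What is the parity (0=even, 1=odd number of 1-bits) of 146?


0b10010010 has 3 ones => parity 1

1


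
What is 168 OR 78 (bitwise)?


0b10101000 | 0b1001110 = 0b11101110 = 238

238


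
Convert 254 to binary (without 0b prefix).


254 = 11111110 in binary

11111110


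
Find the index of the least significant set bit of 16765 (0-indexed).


0b100000101111101. Lowest set bit at position 0

0


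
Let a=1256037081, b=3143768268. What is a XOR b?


1256037081 ^ 3143768268 = 4055859733

4055859733


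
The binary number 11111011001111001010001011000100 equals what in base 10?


11111011001111001010001011000100 in decimal = 4215055044

4215055044


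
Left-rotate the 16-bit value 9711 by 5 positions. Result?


Rotate 0b10010111101111 left by 5 (16-bit) = 0b1011110111100100 = 48612

48612


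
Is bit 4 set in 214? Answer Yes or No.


0b11010110, bit 4 = 1. Yes

Yes


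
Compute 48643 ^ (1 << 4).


48643 ^ (1 << 4) = 48643 ^ 16 = 48659

48659


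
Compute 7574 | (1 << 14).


7574 | (1 << 14) = 7574 | 16384 = 23958

23958


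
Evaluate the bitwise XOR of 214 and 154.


0b11010110 ^ 0b10011010 = 0b1001100 = 76

76


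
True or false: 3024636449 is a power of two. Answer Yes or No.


0b10110100010010000100101000100001. Multiple bits set => No

No


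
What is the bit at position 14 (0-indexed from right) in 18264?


0b100011101011000, position 14 = 1

1


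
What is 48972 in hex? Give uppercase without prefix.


48972 = BF4C hex

BF4C


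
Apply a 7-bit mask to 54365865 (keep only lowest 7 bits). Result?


54365865 & 127 = 41

41


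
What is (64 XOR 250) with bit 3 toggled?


Step 1: 64 ^ 250 = 186
Step 2: 186 ^ (1 << 3) = 186 ^ 8 = 178

178


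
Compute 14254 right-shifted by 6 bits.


0b11011110101110 >> 6 = 0b11011110 = 222

222


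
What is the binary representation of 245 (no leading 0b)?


245 = 11110101 in binary

11110101


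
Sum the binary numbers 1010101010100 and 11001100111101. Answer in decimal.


1010101010100 + 11001100111101 = 100100010010001 = 18577

18577


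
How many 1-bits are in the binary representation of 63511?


0b1111100000010111 has 9 set bits

9


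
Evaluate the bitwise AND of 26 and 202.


0b11010 & 0b11001010 = 0b1010 = 10

10


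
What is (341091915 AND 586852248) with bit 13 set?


Step 1: 341091915 & 586852248 = 5285384
Step 2: 5285384 | (1 << 13) = 5285384 | 8192 = 5285384

5285384


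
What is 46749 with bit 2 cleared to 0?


46749 & ~(1 << 2) = 46745

46745


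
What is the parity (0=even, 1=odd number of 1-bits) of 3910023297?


0b11101001000011100011100010000001 has 13 ones => parity 1

1


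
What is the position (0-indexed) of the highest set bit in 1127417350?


0b1000011001100110000011000000110. Highest set bit at position 30

30


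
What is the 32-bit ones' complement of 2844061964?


2844061964 ^ 4294967295 = 1450905331

1450905331


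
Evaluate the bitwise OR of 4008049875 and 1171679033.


0b11101110111001011111110011010011 | 0b1000101110101100110011100111001 = 0b11101111111101111111111111111011 = 4026007547

4026007547


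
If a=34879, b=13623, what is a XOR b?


34879 ^ 13623 = 48392

48392


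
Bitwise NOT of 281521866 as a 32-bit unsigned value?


~0b10000110001111010111011001010 = 0b11101111001110000101000100110101 = 4013445429 (32-bit unsigned)

4013445429


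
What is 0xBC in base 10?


BC hex = 188 decimal

188


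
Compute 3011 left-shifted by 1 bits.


0b101111000011 << 1 = 0b1011110000110 = 6022

6022


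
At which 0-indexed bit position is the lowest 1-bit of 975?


0b1111001111. Lowest set bit at position 0

0


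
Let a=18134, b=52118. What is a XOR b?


18134 ^ 52118 = 36160

36160


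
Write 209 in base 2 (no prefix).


209 = 11010001 in binary

11010001


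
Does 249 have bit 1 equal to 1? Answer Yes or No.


0b11111001, bit 1 = 0. No

No


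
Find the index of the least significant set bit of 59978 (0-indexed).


0b1110101001001010. Lowest set bit at position 1

1


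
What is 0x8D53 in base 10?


8D53 hex = 36179 decimal

36179


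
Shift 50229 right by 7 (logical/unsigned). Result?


0b1100010000110101 >> 7 = 0b110001000 = 392

392


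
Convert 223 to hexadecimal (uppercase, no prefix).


223 = DF hex

DF


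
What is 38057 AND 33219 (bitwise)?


0b1001010010101001 & 0b1000000111000011 = 0b1000000010000001 = 32897

32897


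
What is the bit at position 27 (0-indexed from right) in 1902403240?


0b1110001011001000101111010101000, position 27 = 0

0


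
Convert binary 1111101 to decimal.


1111101 in decimal = 125

125


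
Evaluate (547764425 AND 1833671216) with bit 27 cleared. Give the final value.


Step 1: 547764425 & 1833671216 = 537008128
Step 2: 537008128 & ~(1 << 27) = 537008128

537008128


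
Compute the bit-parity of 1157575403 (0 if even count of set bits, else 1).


0b1000100111111110011001011101011 has 19 ones => parity 1

1


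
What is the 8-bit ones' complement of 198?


198 ^ 255 = 57

57


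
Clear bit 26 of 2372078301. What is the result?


2372078301 & ~(1 << 26) = 2304969437

2304969437


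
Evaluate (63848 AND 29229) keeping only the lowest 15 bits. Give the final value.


Step 1: 63848 & 29229 = 28712
Step 2: 28712 & 32767 = 28712

28712


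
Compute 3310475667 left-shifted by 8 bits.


0b11000101010100011101100110010011 << 8 = 0b1100010101010001110110011001001100000000 = 847481770752

847481770752


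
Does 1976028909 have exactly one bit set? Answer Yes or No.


0b1110101110001111100111011101101. Multiple bits set => No

No


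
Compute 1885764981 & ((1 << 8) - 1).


1885764981 & 255 = 117

117


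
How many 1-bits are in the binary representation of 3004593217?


0b10110011000101100111010001000001 has 14 set bits

14


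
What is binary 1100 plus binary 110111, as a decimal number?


1100 + 110111 = 1000011 = 67

67


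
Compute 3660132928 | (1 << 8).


3660132928 | (1 << 8) = 3660132928 | 256 = 3660133184

3660133184


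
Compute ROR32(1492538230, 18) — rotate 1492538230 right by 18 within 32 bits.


Rotate 0b1011000111101100101001101110110 right by 18 (32-bit) = 0b10010100110111011001011000111101 = 2497549885

2497549885


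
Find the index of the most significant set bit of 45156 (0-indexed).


0b1011000001100100. Highest set bit at position 15

15


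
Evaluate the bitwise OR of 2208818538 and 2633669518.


0b10000011101001111110010101101010 | 0b10011100111110101001101110001110 = 0b10011111111111111111111111101110 = 2684354542

2684354542


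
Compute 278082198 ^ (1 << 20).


278082198 ^ (1 << 20) = 278082198 ^ 1048576 = 277033622

277033622


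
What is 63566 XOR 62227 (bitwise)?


0b1111100001001110 ^ 0b1111001100010011 = 0b101101011101 = 2909

2909


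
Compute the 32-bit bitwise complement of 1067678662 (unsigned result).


~0b111111101000110111101111000110 = 0b11000000010111001000010000111001 = 3227288633 (32-bit unsigned)

3227288633


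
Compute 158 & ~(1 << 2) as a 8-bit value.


158 & ~(1 << 2) = 154

154


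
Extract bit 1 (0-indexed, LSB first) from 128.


0b10000000, position 1 = 0

0


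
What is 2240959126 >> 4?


0b10000101100100100101001010010110 >> 4 = 0b1000010110010010010100101001 = 140059945

140059945


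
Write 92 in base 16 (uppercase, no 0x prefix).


92 = 5C hex

5C


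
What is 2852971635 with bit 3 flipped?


2852971635 ^ (1 << 3) = 2852971635 ^ 8 = 2852971643

2852971643


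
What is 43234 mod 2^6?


43234 & 63 = 34

34


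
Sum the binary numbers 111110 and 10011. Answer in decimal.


111110 + 10011 = 1010001 = 81

81


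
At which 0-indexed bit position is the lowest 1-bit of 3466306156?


0b11001110100110111010001001101100. Lowest set bit at position 2

2


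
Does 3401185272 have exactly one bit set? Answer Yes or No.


0b11001010101110011111011111111000. Multiple bits set => No

No


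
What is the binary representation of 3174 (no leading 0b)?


3174 = 110001100110 in binary

110001100110


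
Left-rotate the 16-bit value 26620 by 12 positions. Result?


Rotate 0b110011111111100 left by 12 (16-bit) = 0b1100011001111111 = 50815

50815


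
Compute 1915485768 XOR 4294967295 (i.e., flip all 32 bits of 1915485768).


1915485768 ^ 4294967295 = 2379481527

2379481527


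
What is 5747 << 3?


0b1011001110011 << 3 = 0b1011001110011000 = 45976

45976


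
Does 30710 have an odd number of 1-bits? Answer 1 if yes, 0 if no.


0b111011111110110 has 12 ones => parity 0

0


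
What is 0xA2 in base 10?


A2 hex = 162 decimal

162


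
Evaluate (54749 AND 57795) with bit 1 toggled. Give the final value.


Step 1: 54749 & 57795 = 49601
Step 2: 49601 ^ (1 << 1) = 49601 ^ 2 = 49603

49603


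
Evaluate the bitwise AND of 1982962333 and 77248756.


0b1110110001100011001101010011101 & 0b100100110101011100011110100 = 0b100000100001001100010010100 = 68196500

68196500


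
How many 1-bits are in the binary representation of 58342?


0b1110001111100110 has 10 set bits

10


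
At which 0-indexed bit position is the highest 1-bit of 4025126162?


0b11101111111010101000110100010010. Highest set bit at position 31

31


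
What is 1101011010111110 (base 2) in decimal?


1101011010111110 in decimal = 54974

54974


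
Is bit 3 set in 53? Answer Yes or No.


0b110101, bit 3 = 0. No

No


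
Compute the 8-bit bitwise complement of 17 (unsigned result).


~0b10001 = 0b11101110 = 238 (8-bit unsigned)

238


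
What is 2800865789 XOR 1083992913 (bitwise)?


0b10100110111100011101000111111101 ^ 0b1000000100111000110101101010001 = 0b11100110011011011011101010101100 = 3865950892

3865950892


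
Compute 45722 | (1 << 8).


45722 | (1 << 8) = 45722 | 256 = 45978

45978


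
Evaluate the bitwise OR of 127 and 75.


0b1111111 | 0b1001011 = 0b1111111 = 127

127


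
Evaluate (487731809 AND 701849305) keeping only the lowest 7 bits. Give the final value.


Step 1: 487731809 & 701849305 = 152048193
Step 2: 152048193 & 127 = 65

65


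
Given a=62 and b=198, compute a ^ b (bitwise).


62 ^ 198 = 248

248


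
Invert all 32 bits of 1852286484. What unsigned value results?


1852286484 ^ 4294967295 = 2442680811

2442680811


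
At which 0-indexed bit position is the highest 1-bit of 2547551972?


0b10010111110110001000111011100100. Highest set bit at position 31

31


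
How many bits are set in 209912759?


0b1100100000110000001110110111 has 13 set bits

13


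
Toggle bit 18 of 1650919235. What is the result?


1650919235 ^ (1 << 18) = 1650919235 ^ 262144 = 1650657091

1650657091


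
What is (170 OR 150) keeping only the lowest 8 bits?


Step 1: 170 | 150 = 190
Step 2: 190 & 255 = 190

190


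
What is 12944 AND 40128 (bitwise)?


0b11001010010000 & 0b1001110011000000 = 0b1000010000000 = 4224

4224


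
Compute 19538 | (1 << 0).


19538 | (1 << 0) = 19538 | 1 = 19539

19539


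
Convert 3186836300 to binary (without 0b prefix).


3186836300 = 10111101111100110100001101001100 in binary

10111101111100110100001101001100


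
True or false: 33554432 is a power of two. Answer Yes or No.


0b10000000000000000000000000. Only one bit set => Yes

Yes


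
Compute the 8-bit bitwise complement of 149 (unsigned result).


~0b10010101 = 0b1101010 = 106 (8-bit unsigned)

106


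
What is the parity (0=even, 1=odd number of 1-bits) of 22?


0b10110 has 3 ones => parity 1

1


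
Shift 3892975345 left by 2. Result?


0b11101000000010100001011011110001 << 2 = 0b1110100000001010000101101111000100 = 15571901380

15571901380


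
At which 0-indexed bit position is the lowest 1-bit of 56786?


0b1101110111010010. Lowest set bit at position 1

1


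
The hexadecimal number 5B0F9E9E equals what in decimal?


5B0F9E9E hex = 1527750302 decimal

1527750302


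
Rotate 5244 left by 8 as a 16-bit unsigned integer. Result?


Rotate 0b1010001111100 left by 8 (16-bit) = 0b111110000010100 = 31764

31764


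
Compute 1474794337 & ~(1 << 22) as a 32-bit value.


1474794337 & ~(1 << 22) = 1470600033

1470600033


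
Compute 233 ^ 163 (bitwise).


0b11101001 ^ 0b10100011 = 0b1001010 = 74

74


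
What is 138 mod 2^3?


138 & 7 = 2

2


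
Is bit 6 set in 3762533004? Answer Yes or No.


0b11100000010000111011001010001100, bit 6 = 0. No

No


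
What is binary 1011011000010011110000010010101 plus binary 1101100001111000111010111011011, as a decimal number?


1011011000010011110000010010101 + 1101100001111000111010111011011 = 11000111010001100101011001110000 = 3343275632

3343275632


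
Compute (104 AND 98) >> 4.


Step 1: 104 & 98 = 96
Step 2: 96 >> 4 = 6

6


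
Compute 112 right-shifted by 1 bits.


0b1110000 >> 1 = 0b111000 = 56

56


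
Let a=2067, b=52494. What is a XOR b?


2067 ^ 52494 = 50461

50461


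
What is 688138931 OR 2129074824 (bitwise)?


0b101001000001000010101010110011 | 0b1111110111001110001101010001000 = 0b1111111111001110011101010111011 = 2145860283

2145860283


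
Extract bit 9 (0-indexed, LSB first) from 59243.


0b1110011101101011, position 9 = 1

1


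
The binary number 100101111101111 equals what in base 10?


100101111101111 in decimal = 19439

19439


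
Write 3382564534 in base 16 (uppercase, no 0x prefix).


3382564534 = C99DD6B6 hex

C99DD6B6


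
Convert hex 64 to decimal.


64 hex = 100 decimal

100


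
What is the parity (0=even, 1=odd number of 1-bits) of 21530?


0b101010000011010 has 6 ones => parity 0

0


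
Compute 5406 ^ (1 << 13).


5406 ^ (1 << 13) = 5406 ^ 8192 = 13598

13598


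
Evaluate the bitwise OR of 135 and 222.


0b10000111 | 0b11011110 = 0b11011111 = 223

223


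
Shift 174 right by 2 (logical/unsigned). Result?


0b10101110 >> 2 = 0b101011 = 43

43


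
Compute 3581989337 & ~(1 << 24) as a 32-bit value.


3581989337 & ~(1 << 24) = 3565212121

3565212121


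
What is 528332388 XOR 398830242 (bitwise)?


0b11111011111011011011001100100 ^ 0b10111110001011010101010100010 = 0b1000101110000001110011000110 = 146283718

146283718


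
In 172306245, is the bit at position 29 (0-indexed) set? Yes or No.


0b1010010001010010111101000101, bit 29 = 0. No

No


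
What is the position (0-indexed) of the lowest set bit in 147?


0b10010011. Lowest set bit at position 0

0


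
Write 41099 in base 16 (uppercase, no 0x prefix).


41099 = A08B hex

A08B


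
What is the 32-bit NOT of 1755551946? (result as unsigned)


~0b1101000101000111001100011001010 = 0b10010111010111000110011100110101 = 2539415349 (32-bit unsigned)

2539415349


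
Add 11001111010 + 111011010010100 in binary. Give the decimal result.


11001111010 + 111011010010100 = 111110100001110 = 32014

32014


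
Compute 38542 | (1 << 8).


38542 | (1 << 8) = 38542 | 256 = 38798

38798


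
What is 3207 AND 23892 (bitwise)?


0b110010000111 & 0b101110101010100 = 0b110000000100 = 3076

3076


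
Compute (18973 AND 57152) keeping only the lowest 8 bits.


Step 1: 18973 & 57152 = 18944
Step 2: 18944 & 255 = 0

0


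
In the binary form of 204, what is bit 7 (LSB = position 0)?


0b11001100, position 7 = 1

1


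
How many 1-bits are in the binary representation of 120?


0b1111000 has 4 set bits

4


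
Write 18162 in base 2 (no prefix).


18162 = 100011011110010 in binary

100011011110010


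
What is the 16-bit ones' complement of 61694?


61694 ^ 65535 = 3841

3841


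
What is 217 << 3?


0b11011001 << 3 = 0b11011001000 = 1736

1736


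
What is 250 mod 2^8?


250 & 255 = 250

250


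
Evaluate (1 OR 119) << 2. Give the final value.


Step 1: 1 | 119 = 119
Step 2: 119 << 2 = 476

476


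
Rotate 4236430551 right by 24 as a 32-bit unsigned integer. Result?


Rotate 0b11111100100000101100110011010111 right by 24 (32-bit) = 0b10000010110011001101011111111100 = 2194462716

2194462716


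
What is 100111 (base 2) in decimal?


100111 in decimal = 39

39


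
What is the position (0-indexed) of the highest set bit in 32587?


0b111111101001011. Highest set bit at position 14

14


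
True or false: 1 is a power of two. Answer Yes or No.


0b1. Only one bit set => Yes

Yes


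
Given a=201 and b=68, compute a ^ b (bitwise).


201 ^ 68 = 141

141


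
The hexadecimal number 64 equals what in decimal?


64 hex = 100 decimal

100


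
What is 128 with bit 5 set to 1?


128 | (1 << 5) = 128 | 32 = 160

160


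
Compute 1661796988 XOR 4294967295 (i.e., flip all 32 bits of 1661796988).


1661796988 ^ 4294967295 = 2633170307

2633170307


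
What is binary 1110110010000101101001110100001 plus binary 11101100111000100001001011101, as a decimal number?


1110110010000101101001110100001 + 11101100111000100001001011101 = 10010011110111110001010111111110 = 2480870910

2480870910


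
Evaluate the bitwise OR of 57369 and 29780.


0b1110000000011001 | 0b111010001010100 = 0b1111010001011101 = 62557

62557


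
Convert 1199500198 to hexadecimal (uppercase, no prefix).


1199500198 = 477EEBA6 hex

477EEBA6


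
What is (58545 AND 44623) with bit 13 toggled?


Step 1: 58545 & 44623 = 41985
Step 2: 41985 ^ (1 << 13) = 41985 ^ 8192 = 33793

33793


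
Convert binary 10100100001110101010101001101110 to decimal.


10100100001110101010101001101110 in decimal = 2755308142

2755308142


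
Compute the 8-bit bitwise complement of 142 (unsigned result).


~0b10001110 = 0b1110001 = 113 (8-bit unsigned)

113


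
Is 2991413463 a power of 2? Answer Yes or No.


0b10110010010011010101100011010111. Multiple bits set => No

No


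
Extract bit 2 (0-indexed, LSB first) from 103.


0b1100111, position 2 = 1

1


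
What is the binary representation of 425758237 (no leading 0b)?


425758237 = 11001011000001000111000011101 in binary

11001011000001000111000011101


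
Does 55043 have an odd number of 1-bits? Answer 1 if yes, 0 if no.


0b1101011100000011 has 8 ones => parity 0

0


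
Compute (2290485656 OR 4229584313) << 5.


Step 1: 2290485656 | 4229584313 = 4238237113
Step 2: 4238237113 << 5 = 135623587616

135623587616


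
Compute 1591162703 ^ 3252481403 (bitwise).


0b1011110110101110011011101001111 ^ 0b11000001110111001110110101111011 = 0b10011111000010111101101000110100 = 2668354100

2668354100


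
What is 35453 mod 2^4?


35453 & 15 = 13

13


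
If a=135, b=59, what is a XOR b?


135 ^ 59 = 188

188


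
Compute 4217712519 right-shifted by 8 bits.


0b11111011011001010010111110000111 >> 8 = 0b111110110110010100101111 = 16475439

16475439


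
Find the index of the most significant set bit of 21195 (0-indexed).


0b101001011001011. Highest set bit at position 14

14


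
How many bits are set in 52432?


0b1100110011010000 has 7 set bits

7


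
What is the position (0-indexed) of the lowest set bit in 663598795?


0b100111100011011011011011001011. Lowest set bit at position 0

0


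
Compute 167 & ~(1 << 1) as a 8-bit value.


167 & ~(1 << 1) = 165

165


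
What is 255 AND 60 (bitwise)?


0b11111111 & 0b111100 = 0b111100 = 60

60


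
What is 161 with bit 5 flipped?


161 ^ (1 << 5) = 161 ^ 32 = 129

129


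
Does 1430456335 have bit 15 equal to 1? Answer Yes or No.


0b1010101010000110000100000001111, bit 15 = 0. No

No


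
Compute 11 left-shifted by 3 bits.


0b1011 << 3 = 0b1011000 = 88

88


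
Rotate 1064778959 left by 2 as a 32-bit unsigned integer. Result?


Rotate 0b111111011101110011110011001111 left by 2 (32-bit) = 0b11111101110111001111001100111100 = 4259115836

4259115836


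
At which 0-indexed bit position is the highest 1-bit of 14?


0b1110. Highest set bit at position 3

3


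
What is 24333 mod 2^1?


24333 & 1 = 1

1


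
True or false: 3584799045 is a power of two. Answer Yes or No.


0b11010101101010111011000101000101. Multiple bits set => No

No


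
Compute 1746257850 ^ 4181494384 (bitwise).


0b1101000000101011100011110111010 ^ 0b11111001001111001000101001110000 = 0b10010001001010010100110111001010 = 2435403210

2435403210


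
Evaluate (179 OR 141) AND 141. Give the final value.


Step 1: 179 | 141 = 191
Step 2: 191 & 141 = 141

141


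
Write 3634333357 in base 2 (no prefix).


3634333357 = 11011000100111111000011010101101 in binary

11011000100111111000011010101101


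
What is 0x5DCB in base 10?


5DCB hex = 24011 decimal

24011


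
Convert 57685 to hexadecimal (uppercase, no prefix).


57685 = E155 hex

E155


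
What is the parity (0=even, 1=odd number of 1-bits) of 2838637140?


0b10101001001100100010101001010100 has 13 ones => parity 1

1


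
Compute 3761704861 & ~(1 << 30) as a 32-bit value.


3761704861 & ~(1 << 30) = 2687963037

2687963037


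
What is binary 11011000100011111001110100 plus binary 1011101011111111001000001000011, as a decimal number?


11011000100011111001110100 + 1011101011111111001000001000011 = 1100000111000011100111010110111 = 1625411255

1625411255


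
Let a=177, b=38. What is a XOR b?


177 ^ 38 = 151

151


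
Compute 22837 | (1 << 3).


22837 | (1 << 3) = 22837 | 8 = 22845

22845


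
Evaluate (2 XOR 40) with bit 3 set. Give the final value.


Step 1: 2 ^ 40 = 42
Step 2: 42 | (1 << 3) = 42 | 8 = 42

42


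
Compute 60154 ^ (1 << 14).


60154 ^ (1 << 14) = 60154 ^ 16384 = 43770

43770


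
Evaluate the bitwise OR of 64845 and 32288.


0b1111110101001101 | 0b111111000100000 = 0b1111111101101101 = 65389

65389


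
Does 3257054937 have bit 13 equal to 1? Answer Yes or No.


0b11000010001000101011011011011001, bit 13 = 1. Yes

Yes


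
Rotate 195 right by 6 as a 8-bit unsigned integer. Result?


Rotate 0b11000011 right by 6 (8-bit) = 0b1111 = 15

15


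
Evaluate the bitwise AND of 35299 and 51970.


0b1000100111100011 & 0b1100101100000010 = 0b1000100100000010 = 35074

35074


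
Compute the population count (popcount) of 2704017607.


0b10100001001011000000100011000111 has 12 set bits

12


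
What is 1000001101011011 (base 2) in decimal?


1000001101011011 in decimal = 33627

33627


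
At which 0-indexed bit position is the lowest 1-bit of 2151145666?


0b10000000001101111110000011000010. Lowest set bit at position 1

1


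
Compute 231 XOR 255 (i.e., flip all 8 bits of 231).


231 ^ 255 = 24

24


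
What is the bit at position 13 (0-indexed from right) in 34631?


0b1000011101000111, position 13 = 0

0


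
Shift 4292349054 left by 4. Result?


0b11111111110110000000110001111110 << 4 = 0b111111111101100000001100011111100000 = 68677584864

68677584864


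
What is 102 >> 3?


0b1100110 >> 3 = 0b1100 = 12

12


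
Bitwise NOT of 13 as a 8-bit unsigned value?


~0b1101 = 0b11110010 = 242 (8-bit unsigned)

242


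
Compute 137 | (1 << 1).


137 | (1 << 1) = 137 | 2 = 139

139


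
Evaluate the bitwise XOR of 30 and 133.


0b11110 ^ 0b10000101 = 0b10011011 = 155

155


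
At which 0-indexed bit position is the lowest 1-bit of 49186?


0b1100000000100010. Lowest set bit at position 1

1


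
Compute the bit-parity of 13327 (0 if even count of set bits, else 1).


0b11010000001111 has 7 ones => parity 1

1


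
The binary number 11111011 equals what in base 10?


11111011 in decimal = 251

251


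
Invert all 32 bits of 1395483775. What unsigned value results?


1395483775 ^ 4294967295 = 2899483520

2899483520


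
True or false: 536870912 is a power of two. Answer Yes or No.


0b100000000000000000000000000000. Only one bit set => Yes

Yes


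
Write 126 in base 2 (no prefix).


126 = 1111110 in binary

1111110


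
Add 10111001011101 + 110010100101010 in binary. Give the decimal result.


10111001011101 + 110010100101010 = 1001001110000111 = 37767

37767


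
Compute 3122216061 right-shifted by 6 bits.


0b10111010000110010011110001111101 >> 6 = 0b10111010000110010011110001 = 48784625

48784625


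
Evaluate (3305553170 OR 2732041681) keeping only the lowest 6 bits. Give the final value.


Step 1: 3305553170 | 2732041681 = 3889675731
Step 2: 3889675731 & 63 = 19

19


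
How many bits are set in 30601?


0b111011110001001 has 9 set bits

9


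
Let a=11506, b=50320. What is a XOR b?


11506 ^ 50320 = 59490

59490


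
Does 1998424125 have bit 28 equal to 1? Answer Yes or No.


0b1110111000111011000100000111101, bit 28 = 1. Yes

Yes


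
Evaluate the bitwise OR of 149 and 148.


0b10010101 | 0b10010100 = 0b10010101 = 149

149


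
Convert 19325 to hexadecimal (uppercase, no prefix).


19325 = 4B7D hex

4B7D


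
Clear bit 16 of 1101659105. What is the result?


1101659105 & ~(1 << 16) = 1101593569

1101593569


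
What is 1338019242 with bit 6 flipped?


1338019242 ^ (1 << 6) = 1338019242 ^ 64 = 1338019306

1338019306


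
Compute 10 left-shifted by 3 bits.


0b1010 << 3 = 0b1010000 = 80

80


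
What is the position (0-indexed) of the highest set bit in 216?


0b11011000. Highest set bit at position 7

7


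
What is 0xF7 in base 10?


F7 hex = 247 decimal

247


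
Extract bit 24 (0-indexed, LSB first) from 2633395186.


0b10011100111101100110101111110010, position 24 = 0

0


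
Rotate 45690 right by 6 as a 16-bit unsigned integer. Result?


Rotate 0b1011001001111010 right by 6 (16-bit) = 0b1110101011001001 = 60105

60105


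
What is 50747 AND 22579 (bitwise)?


0b1100011000111011 & 0b101100000110011 = 0b100000000110011 = 16435

16435


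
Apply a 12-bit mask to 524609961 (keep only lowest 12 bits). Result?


524609961 & 4095 = 2473

2473


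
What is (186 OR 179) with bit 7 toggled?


Step 1: 186 | 179 = 187
Step 2: 187 ^ (1 << 7) = 187 ^ 128 = 59

59


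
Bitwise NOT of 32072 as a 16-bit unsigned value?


~0b111110101001000 = 0b1000001010110111 = 33463 (16-bit unsigned)

33463


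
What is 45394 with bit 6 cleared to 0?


45394 & ~(1 << 6) = 45330

45330


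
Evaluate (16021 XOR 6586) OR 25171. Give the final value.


Step 1: 16021 ^ 6586 = 10031
Step 2: 10031 | 25171 = 26495

26495


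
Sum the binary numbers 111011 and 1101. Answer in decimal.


111011 + 1101 = 1001000 = 72

72


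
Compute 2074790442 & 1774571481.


0b1111011101010101100101000101010 & 0b1101001110001011100111111011001 = 0b1101001100000001100101000001000 = 1770048008

1770048008


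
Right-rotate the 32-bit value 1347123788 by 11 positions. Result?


Rotate 0b1010000010010110111101001001100 right by 11 (32-bit) = 0b1001001100010100000100101101111 = 1233783151

1233783151


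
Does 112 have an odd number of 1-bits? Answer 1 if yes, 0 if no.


0b1110000 has 3 ones => parity 1

1


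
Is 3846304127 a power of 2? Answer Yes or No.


0b11100101010000011111000101111111. Multiple bits set => No

No


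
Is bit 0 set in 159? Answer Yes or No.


0b10011111, bit 0 = 1. Yes

Yes


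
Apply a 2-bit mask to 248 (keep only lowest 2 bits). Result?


248 & 3 = 0

0


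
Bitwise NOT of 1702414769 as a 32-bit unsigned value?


~0b1100101011110001100100110110001 = 0b10011010100001110011011001001110 = 2592552526 (32-bit unsigned)

2592552526


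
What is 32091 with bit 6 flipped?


32091 ^ (1 << 6) = 32091 ^ 64 = 32027

32027


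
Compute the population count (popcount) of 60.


0b111100 has 4 set bits

4


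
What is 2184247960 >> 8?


0b10000010001100001111101010011000 >> 8 = 0b100000100011000011111010 = 8532218

8532218


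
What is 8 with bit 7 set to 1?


8 | (1 << 7) = 8 | 128 = 136

136


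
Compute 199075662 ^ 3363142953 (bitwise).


0b1011110111011010011101001110 ^ 0b11001000011101010111110100101001 = 0b11000011101010001101101001100111 = 3282623079

3282623079


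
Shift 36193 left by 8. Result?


0b1000110101100001 << 8 = 0b100011010110000100000000 = 9265408

9265408


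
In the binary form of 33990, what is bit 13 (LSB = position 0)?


0b1000010011000110, position 13 = 0

0


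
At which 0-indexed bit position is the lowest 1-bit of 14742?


0b11100110010110. Lowest set bit at position 1

1


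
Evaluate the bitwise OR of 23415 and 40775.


0b101101101110111 | 0b1001111101000111 = 0b1101111101110111 = 57207

57207


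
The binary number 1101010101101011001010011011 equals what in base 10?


1101010101101011001010011011 in decimal = 223785627

223785627


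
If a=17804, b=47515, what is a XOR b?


17804 ^ 47515 = 64535

64535


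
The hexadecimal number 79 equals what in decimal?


79 hex = 121 decimal

121


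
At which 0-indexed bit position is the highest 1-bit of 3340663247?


0b11000111000111100111100111001111. Highest set bit at position 31

31


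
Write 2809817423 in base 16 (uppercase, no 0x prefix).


2809817423 = A77A694F hex

A77A694F


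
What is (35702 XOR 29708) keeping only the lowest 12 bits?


Step 1: 35702 ^ 29708 = 65402
Step 2: 65402 & 4095 = 3962

3962


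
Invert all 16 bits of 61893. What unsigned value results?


61893 ^ 65535 = 3642

3642


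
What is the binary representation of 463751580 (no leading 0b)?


463751580 = 11011101001000100100110011100 in binary

11011101001000100100110011100


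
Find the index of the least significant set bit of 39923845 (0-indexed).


0b10011000010011000010000101. Lowest set bit at position 0

0


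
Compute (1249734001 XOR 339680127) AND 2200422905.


Step 1: 1249734001 ^ 339680127 = 1581413902
Step 2: 1581413902 & 2200422905 = 33701896

33701896


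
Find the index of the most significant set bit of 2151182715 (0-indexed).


0b10000000001110000111000101111011. Highest set bit at position 31

31


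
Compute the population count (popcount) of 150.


0b10010110 has 4 set bits

4


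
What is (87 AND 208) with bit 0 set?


Step 1: 87 & 208 = 80
Step 2: 80 | (1 << 0) = 80 | 1 = 81

81


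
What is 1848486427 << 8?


0b1101110001011011010101000011011 << 8 = 0b110111000101101101010100001101100000000 = 473212525312

473212525312


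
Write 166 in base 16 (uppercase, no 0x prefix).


166 = A6 hex

A6


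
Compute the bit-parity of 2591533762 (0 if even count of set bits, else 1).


0b10011010011101111010101011000010 has 17 ones => parity 1

1


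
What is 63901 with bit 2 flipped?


63901 ^ (1 << 2) = 63901 ^ 4 = 63897

63897


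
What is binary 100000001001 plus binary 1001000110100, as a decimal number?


100000001001 + 1001000110100 = 1101000111101 = 6717

6717


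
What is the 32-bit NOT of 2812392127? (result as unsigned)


~0b10100111101000011011001010111111 = 0b1011000010111100100110101000000 = 1482575168 (32-bit unsigned)

1482575168
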